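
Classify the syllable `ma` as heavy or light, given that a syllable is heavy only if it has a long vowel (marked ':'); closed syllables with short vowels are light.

`ma`: short vowel, open (no coda). Short vowel → light.

light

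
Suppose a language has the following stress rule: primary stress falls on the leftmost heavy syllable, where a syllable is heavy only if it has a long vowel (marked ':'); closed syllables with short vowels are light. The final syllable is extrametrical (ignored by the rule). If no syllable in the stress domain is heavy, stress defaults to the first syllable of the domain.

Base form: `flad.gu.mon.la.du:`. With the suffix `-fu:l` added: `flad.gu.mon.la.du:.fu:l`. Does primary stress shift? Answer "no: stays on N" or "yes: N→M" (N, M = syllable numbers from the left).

yes: 1→5

Base `flad.gu.mon.la.du:` (5 syllables):
  The final syllable (5, du:) is extrametrical; the stress domain is syllables 1–4.
  Weights: 1 flad L, 2 gu L, 3 mon L, 4 la L.
  No heavy syllable in the domain; default to the first syllable of the domain = syllable 1.
  → primary stress on syllable 1.
Suffixed `flad.gu.mon.la.du:.fu:l` (6 syllables):
  The final syllable (6, fu:l) is extrametrical; the stress domain is syllables 1–5.
  Weights: 1 flad L, 2 gu L, 3 mon L, 4 la L, 5 du: H.
  Heavy syllables in the domain: 5. The leftmost is syllable 5 (du:).
  → primary stress on syllable 5.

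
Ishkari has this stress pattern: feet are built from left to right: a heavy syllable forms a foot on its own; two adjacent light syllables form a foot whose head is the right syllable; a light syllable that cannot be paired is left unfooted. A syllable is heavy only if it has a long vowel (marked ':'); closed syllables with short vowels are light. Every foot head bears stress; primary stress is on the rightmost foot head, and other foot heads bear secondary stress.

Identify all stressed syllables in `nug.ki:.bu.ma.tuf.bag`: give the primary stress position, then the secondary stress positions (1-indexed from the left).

primary 6, secondary 2, 4

Weights: 1 nug L, 2 ki: H, 3 bu L, 4 ma L, 5 tuf L, 6 bag L.
Parse left to right (heavy = foot alone; LL = one foot; stranded L unfooted): nug (ˈki:) (bu.ˈma) (tuf.ˈbag).
Foot heads: 2, 4, 6.
Primary stress on the rightmost head = syllable 6.
Secondary stress on 2, 4: nug.ˌki:.bu.ˌma.tuf.ˈbag.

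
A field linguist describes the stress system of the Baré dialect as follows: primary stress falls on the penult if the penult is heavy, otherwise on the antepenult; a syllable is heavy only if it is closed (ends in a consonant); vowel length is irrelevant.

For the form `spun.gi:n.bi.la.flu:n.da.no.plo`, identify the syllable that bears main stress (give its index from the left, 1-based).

6

Weights: 6 da L, 7 no L, 8 plo L.
The penult (syllable 7, no) is light, so stress falls on the antepenult (syllable 6, da).
Primary stress: syllable 6 → spun.gi:n.bi.la.flu:n.ˈda.no.plo.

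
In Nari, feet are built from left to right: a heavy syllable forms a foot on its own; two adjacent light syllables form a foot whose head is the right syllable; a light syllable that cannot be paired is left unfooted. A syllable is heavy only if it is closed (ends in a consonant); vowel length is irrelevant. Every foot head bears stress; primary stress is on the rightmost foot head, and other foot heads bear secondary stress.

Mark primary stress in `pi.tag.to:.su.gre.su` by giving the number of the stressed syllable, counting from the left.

6

Weights: 1 pi L, 2 tag H, 3 to: L, 4 su L, 5 gre L, 6 su L.
Parse left to right (heavy = foot alone; LL = one foot; stranded L unfooted): pi (ˈtag) (to:.ˈsu) (gre.ˈsu).
Foot heads: 2, 4, 6.
Primary stress on the rightmost head = syllable 6.
Primary stress: syllable 6 → pi.tag.to:.su.gre.ˈsu.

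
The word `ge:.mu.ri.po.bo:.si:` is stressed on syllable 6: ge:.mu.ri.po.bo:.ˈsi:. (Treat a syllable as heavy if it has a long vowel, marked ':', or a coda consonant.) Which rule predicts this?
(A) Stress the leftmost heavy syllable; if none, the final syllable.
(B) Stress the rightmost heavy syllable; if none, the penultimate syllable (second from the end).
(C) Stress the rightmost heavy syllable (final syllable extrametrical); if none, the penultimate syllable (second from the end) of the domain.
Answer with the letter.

Rule A → syllable 1 (observed: 6).
Rule B → syllable 6 ✓.
Rule C → syllable 5 (observed: 6).

B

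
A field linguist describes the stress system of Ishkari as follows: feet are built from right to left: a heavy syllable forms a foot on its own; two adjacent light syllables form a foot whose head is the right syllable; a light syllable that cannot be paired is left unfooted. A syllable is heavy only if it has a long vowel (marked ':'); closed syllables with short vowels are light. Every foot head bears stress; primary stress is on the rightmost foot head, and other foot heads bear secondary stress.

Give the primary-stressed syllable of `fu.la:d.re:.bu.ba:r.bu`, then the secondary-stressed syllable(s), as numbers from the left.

primary 5, secondary 2, 3

Weights: 1 fu L, 2 la:d H, 3 re: H, 4 bu L, 5 ba:r H, 6 bu L.
Parse right to left (heavy = foot alone; LL = one foot; stranded L unfooted): fu (ˈla:d) (ˈre:) bu (ˈba:r) bu.
Foot heads: 2, 3, 5.
Primary stress on the rightmost head = syllable 5.
Secondary stress on 2, 3: fu.ˌla:d.ˌre:.bu.ˈba:r.bu.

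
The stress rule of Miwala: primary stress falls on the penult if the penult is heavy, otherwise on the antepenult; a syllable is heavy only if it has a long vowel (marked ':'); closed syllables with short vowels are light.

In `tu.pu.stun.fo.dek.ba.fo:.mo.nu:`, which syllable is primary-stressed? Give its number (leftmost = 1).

Weights: 7 fo: H, 8 mo L, 9 nu: H.
The penult (syllable 8, mo) is light, so stress falls on the antepenult (syllable 7, fo:).
Primary stress: syllable 7 → tu.pu.stun.fo.dek.ba.ˈfo:.mo.nu:.

7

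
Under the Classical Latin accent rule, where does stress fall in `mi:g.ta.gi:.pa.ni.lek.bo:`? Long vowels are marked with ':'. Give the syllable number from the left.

6

Classical Latin: stress the penult if heavy (long vowel or closed), else the antepenult.
Weights: 5 ni L, 6 lek H, 7 bo: H.
The penult (syllable 6, lek) is heavy, so it takes stress.
Stress on syllable 6: mi:g.ta.gi:.pa.ni.ˈlek.bo:.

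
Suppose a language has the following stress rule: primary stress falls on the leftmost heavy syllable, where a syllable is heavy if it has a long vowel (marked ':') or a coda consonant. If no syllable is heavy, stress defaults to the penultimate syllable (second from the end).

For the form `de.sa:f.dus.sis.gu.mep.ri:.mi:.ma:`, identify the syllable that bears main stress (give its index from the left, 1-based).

Weights: 1 de L, 2 sa:f H, 3 dus H, 4 sis H, 5 gu L, 6 mep H, 7 ri: H, 8 mi: H, 9 ma: H.
Heavy syllables in the domain: 2, 3, 4, 6, 7, 8, 9. The leftmost is syllable 2 (sa:f).
Primary stress: syllable 2 → de.ˈsa:f.dus.sis.gu.mep.ri:.mi:.ma:.

2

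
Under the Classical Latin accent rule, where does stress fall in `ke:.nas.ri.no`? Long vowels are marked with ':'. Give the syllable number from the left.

Classical Latin: stress the penult if heavy (long vowel or closed), else the antepenult.
Weights: 2 nas H, 3 ri L, 4 no L.
The penult (syllable 3, ri) is light, so stress falls on the antepenult (syllable 2, nas).
Stress on syllable 2: ke:.ˈnas.ri.no.

2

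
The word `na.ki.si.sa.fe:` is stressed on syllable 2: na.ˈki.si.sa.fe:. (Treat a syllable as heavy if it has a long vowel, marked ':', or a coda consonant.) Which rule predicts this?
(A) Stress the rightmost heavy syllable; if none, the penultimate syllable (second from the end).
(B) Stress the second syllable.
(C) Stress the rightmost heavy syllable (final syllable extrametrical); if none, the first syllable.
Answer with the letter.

B

Rule A → syllable 5 (observed: 2).
Rule B → syllable 2 ✓.
Rule C → syllable 1 (observed: 2).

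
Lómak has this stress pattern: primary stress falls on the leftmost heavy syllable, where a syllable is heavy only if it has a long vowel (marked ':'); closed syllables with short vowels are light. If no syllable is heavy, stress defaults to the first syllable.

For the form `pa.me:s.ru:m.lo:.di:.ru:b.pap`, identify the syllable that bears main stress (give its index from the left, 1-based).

2

Weights: 1 pa L, 2 me:s H, 3 ru:m H, 4 lo: H, 5 di: H, 6 ru:b H, 7 pap L.
Heavy syllables in the domain: 2, 3, 4, 5, 6. The leftmost is syllable 2 (me:s).
Primary stress: syllable 2 → pa.ˈme:s.ru:m.lo:.di:.ru:b.pap.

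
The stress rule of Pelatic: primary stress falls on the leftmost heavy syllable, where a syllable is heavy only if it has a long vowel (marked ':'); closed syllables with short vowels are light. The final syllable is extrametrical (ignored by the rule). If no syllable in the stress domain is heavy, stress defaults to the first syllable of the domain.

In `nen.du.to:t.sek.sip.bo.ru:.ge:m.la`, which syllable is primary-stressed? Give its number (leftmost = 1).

3

The final syllable (9, la) is extrametrical; the stress domain is syllables 1–8.
Weights: 1 nen L, 2 du L, 3 to:t H, 4 sek L, 5 sip L, 6 bo L, 7 ru: H, 8 ge:m H.
Heavy syllables in the domain: 3, 7, 8. The leftmost is syllable 3 (to:t).
Primary stress: syllable 3 → nen.du.ˈto:t.sek.sip.bo.ru:.ge:m.la.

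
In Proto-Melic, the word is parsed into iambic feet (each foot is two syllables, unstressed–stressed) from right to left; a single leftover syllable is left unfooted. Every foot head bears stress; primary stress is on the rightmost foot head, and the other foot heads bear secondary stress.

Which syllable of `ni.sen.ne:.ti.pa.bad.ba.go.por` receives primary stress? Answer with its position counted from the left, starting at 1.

Parse right to left into iambic (σˈσ) feet: ni (sen.ˈne:) (ti.ˈpa) (bad.ˈba) (go.ˈpor). Syllable 1 is left unfooted.
Foot heads (stressed positions): 3, 5, 7, 9.
End Rule Rightmost: primary stress on the rightmost head = syllable 9.
Primary stress: syllable 9 → ni.sen.ne:.ti.pa.bad.ba.go.ˈpor.

9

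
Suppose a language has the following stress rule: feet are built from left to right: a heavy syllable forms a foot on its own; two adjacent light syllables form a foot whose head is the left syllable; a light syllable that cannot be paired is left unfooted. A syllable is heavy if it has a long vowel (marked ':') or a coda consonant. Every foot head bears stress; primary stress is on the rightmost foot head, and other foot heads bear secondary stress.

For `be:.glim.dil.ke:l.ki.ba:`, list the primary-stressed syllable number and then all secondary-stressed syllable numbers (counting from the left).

Weights: 1 be: H, 2 glim H, 3 dil H, 4 ke:l H, 5 ki L, 6 ba: H.
Parse left to right (heavy = foot alone; LL = one foot; stranded L unfooted): (ˈbe:) (ˈglim) (ˈdil) (ˈke:l) ki (ˈba:).
Foot heads: 1, 2, 3, 4, 6.
Primary stress on the rightmost head = syllable 6.
Secondary stress on 1, 2, 3, 4: ˌbe:.ˌglim.ˌdil.ˌke:l.ki.ˈba:.

primary 6, secondary 1, 2, 3, 4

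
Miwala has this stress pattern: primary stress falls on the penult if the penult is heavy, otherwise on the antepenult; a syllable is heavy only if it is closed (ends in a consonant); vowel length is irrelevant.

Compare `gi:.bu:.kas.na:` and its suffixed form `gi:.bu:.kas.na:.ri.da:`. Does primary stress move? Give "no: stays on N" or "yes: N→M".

Base `gi:.bu:.kas.na:` (4 syllables):
  Weights: 2 bu: L, 3 kas H, 4 na: L.
  The penult (syllable 3, kas) is heavy, so it takes stress.
  → primary stress on syllable 3.
Suffixed `gi:.bu:.kas.na:.ri.da:` (6 syllables):
  Weights: 4 na: L, 5 ri L, 6 da: L.
  The penult (syllable 5, ri) is light, so stress falls on the antepenult (syllable 4, na:).
  → primary stress on syllable 4.

yes: 3→4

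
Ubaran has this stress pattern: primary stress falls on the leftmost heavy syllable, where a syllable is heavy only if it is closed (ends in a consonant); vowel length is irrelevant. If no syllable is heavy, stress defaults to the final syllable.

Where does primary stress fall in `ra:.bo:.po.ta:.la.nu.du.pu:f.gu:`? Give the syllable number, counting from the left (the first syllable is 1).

Weights: 1 ra: L, 2 bo: L, 3 po L, 4 ta: L, 5 la L, 6 nu L, 7 du L, 8 pu:f H, 9 gu: L.
Heavy syllables in the domain: 8. The leftmost is syllable 8 (pu:f).
Primary stress: syllable 8 → ra:.bo:.po.ta:.la.nu.du.ˈpu:f.gu:.

8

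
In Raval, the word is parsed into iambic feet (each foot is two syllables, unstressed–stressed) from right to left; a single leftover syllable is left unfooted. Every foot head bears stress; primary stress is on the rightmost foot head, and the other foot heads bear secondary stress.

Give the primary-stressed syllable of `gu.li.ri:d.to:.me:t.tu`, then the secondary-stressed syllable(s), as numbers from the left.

Parse right to left into iambic (σˈσ) feet: (gu.ˈli) (ri:d.ˈto:) (me:t.ˈtu).
Foot heads (stressed positions): 2, 4, 6.
End Rule Rightmost: primary stress on the rightmost head = syllable 6.
Secondary stress on 2, 4: gu.ˌli.ri:d.ˌto:.me:t.ˈtu.

primary 6, secondary 2, 4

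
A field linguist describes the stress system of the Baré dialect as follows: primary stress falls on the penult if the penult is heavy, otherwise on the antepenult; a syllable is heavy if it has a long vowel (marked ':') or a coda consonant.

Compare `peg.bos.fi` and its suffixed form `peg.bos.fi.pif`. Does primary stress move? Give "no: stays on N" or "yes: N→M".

Base `peg.bos.fi` (3 syllables):
  Weights: 1 peg H, 2 bos H, 3 fi L.
  The penult (syllable 2, bos) is heavy, so it takes stress.
  → primary stress on syllable 2.
Suffixed `peg.bos.fi.pif` (4 syllables):
  Weights: 2 bos H, 3 fi L, 4 pif H.
  The penult (syllable 3, fi) is light, so stress falls on the antepenult (syllable 2, bos).
  → primary stress on syllable 2.

no: stays on 2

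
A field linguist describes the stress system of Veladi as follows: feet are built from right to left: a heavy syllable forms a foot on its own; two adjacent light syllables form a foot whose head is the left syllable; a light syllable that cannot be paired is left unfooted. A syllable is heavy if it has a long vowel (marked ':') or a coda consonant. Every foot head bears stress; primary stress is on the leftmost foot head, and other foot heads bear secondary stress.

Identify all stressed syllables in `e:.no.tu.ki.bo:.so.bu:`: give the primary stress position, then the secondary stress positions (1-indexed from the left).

primary 1, secondary 3, 5, 7

Weights: 1 e: H, 2 no L, 3 tu L, 4 ki L, 5 bo: H, 6 so L, 7 bu: H.
Parse right to left (heavy = foot alone; LL = one foot; stranded L unfooted): (ˈe:) no (ˈtu.ki) (ˈbo:) so (ˈbu:).
Foot heads: 1, 3, 5, 7.
Primary stress on the leftmost head = syllable 1.
Secondary stress on 3, 5, 7: ˈe:.no.ˌtu.ki.ˌbo:.so.ˌbu:.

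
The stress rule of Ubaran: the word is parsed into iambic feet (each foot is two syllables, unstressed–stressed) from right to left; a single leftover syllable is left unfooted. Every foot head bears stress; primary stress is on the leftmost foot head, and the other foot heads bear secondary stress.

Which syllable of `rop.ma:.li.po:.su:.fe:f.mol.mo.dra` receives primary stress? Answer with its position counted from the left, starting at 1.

Parse right to left into iambic (σˈσ) feet: rop (ma:.ˈli) (po:.ˈsu:) (fe:f.ˈmol) (mo.ˈdra). Syllable 1 is left unfooted.
Foot heads (stressed positions): 3, 5, 7, 9.
End Rule Leftmost: primary stress on the leftmost head = syllable 3.
Primary stress: syllable 3 → rop.ma:.ˈli.po:.su:.fe:f.mol.mo.dra.

3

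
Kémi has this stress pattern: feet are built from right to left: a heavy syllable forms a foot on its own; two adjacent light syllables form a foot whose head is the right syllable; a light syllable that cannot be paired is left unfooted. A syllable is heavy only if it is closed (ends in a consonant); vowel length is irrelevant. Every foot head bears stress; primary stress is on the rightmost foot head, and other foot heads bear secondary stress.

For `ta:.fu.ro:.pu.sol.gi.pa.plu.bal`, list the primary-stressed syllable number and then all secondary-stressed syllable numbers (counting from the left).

Weights: 1 ta: L, 2 fu L, 3 ro: L, 4 pu L, 5 sol H, 6 gi L, 7 pa L, 8 plu L, 9 bal H.
Parse right to left (heavy = foot alone; LL = one foot; stranded L unfooted): (ta:.ˈfu) (ro:.ˈpu) (ˈsol) gi (pa.ˈplu) (ˈbal).
Foot heads: 2, 4, 5, 8, 9.
Primary stress on the rightmost head = syllable 9.
Secondary stress on 2, 4, 5, 8: ta:.ˌfu.ro:.ˌpu.ˌsol.gi.pa.ˌplu.ˈbal.

primary 9, secondary 2, 4, 5, 8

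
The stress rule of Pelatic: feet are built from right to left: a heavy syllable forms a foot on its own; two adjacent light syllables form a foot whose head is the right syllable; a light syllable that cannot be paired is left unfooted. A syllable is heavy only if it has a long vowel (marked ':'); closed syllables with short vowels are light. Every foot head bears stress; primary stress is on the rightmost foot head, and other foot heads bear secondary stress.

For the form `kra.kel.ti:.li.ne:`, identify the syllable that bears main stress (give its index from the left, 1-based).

5

Weights: 1 kra L, 2 kel L, 3 ti: H, 4 li L, 5 ne: H.
Parse right to left (heavy = foot alone; LL = one foot; stranded L unfooted): (kra.ˈkel) (ˈti:) li (ˈne:).
Foot heads: 2, 3, 5.
Primary stress on the rightmost head = syllable 5.
Primary stress: syllable 5 → kra.kel.ti:.li.ˈne:.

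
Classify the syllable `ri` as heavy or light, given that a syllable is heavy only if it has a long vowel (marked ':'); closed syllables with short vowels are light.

light

`ri`: short vowel, open (no coda). Short vowel → light.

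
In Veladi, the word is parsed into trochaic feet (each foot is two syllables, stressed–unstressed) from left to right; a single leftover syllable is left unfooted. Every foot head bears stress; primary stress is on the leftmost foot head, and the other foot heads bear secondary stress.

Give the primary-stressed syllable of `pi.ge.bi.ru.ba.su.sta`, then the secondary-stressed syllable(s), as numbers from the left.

Parse left to right into trochaic (ˈσσ) feet: (ˈpi.ge) (ˈbi.ru) (ˈba.su) sta. Syllable 7 is left unfooted.
Foot heads (stressed positions): 1, 3, 5.
End Rule Leftmost: primary stress on the leftmost head = syllable 1.
Secondary stress on 3, 5: ˈpi.ge.ˌbi.ru.ˌba.su.sta.

primary 1, secondary 3, 5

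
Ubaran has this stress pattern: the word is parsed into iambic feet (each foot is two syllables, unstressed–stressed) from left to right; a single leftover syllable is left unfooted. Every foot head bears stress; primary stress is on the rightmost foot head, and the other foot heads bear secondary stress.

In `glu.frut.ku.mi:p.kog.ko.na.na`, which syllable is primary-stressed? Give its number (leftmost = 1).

Parse left to right into iambic (σˈσ) feet: (glu.ˈfrut) (ku.ˈmi:p) (kog.ˈko) (na.ˈna).
Foot heads (stressed positions): 2, 4, 6, 8.
End Rule Rightmost: primary stress on the rightmost head = syllable 8.
Primary stress: syllable 8 → glu.frut.ku.mi:p.kog.ko.na.ˈna.

8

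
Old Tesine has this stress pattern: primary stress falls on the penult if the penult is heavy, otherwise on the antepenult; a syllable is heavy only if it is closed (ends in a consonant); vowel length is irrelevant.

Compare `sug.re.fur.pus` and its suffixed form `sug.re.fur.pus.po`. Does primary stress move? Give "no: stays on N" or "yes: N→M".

yes: 3→4

Base `sug.re.fur.pus` (4 syllables):
  Weights: 2 re L, 3 fur H, 4 pus H.
  The penult (syllable 3, fur) is heavy, so it takes stress.
  → primary stress on syllable 3.
Suffixed `sug.re.fur.pus.po` (5 syllables):
  Weights: 3 fur H, 4 pus H, 5 po L.
  The penult (syllable 4, pus) is heavy, so it takes stress.
  → primary stress on syllable 4.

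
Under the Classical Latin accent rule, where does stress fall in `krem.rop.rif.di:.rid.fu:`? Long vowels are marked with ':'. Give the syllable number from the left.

5

Classical Latin: stress the penult if heavy (long vowel or closed), else the antepenult.
Weights: 4 di: H, 5 rid H, 6 fu: H.
The penult (syllable 5, rid) is heavy, so it takes stress.
Stress on syllable 5: krem.rop.rif.di:.ˈrid.fu:.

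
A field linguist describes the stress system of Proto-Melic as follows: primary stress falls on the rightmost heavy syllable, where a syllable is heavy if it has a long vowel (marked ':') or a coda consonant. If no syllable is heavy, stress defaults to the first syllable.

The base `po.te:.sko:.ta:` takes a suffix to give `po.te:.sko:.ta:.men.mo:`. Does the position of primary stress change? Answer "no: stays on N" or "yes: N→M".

yes: 4→6

Base `po.te:.sko:.ta:` (4 syllables):
  Weights: 1 po L, 2 te: H, 3 sko: H, 4 ta: H.
  Heavy syllables in the domain: 2, 3, 4. The rightmost is syllable 4 (ta:).
  → primary stress on syllable 4.
Suffixed `po.te:.sko:.ta:.men.mo:` (6 syllables):
  Weights: 1 po L, 2 te: H, 3 sko: H, 4 ta: H, 5 men H, 6 mo: H.
  Heavy syllables in the domain: 2, 3, 4, 5, 6. The rightmost is syllable 6 (mo:).
  → primary stress on syllable 6.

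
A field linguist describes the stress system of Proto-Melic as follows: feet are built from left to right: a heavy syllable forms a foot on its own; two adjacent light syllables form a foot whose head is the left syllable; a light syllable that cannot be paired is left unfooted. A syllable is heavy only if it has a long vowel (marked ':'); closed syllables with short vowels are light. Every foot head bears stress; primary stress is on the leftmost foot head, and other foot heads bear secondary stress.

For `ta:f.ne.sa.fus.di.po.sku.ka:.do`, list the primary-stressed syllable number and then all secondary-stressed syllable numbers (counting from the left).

Weights: 1 ta:f H, 2 ne L, 3 sa L, 4 fus L, 5 di L, 6 po L, 7 sku L, 8 ka: H, 9 do L.
Parse left to right (heavy = foot alone; LL = one foot; stranded L unfooted): (ˈta:f) (ˈne.sa) (ˈfus.di) (ˈpo.sku) (ˈka:) do.
Foot heads: 1, 2, 4, 6, 8.
Primary stress on the leftmost head = syllable 1.
Secondary stress on 2, 4, 6, 8: ˈta:f.ˌne.sa.ˌfus.di.ˌpo.sku.ˌka:.do.

primary 1, secondary 2, 4, 6, 8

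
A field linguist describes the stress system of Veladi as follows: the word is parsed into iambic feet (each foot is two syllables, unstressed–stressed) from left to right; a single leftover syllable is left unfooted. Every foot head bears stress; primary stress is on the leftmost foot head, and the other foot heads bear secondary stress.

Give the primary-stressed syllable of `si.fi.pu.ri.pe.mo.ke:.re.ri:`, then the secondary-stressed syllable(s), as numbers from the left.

Parse left to right into iambic (σˈσ) feet: (si.ˈfi) (pu.ˈri) (pe.ˈmo) (ke:.ˈre) ri:. Syllable 9 is left unfooted.
Foot heads (stressed positions): 2, 4, 6, 8.
End Rule Leftmost: primary stress on the leftmost head = syllable 2.
Secondary stress on 4, 6, 8: si.ˈfi.pu.ˌri.pe.ˌmo.ke:.ˌre.ri:.

primary 2, secondary 4, 6, 8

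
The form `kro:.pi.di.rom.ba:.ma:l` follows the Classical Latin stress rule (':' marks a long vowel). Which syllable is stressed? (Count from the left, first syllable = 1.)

5

Classical Latin: stress the penult if heavy (long vowel or closed), else the antepenult.
Weights: 4 rom H, 5 ba: H, 6 ma:l H.
The penult (syllable 5, ba:) is heavy, so it takes stress.
Stress on syllable 5: kro:.pi.di.rom.ˈba:.ma:l.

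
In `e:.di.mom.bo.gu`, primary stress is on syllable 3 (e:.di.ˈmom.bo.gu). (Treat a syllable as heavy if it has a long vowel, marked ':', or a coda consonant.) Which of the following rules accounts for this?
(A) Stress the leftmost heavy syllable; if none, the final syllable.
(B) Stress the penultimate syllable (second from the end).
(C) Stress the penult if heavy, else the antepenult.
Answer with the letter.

Rule A → syllable 1 (observed: 3).
Rule B → syllable 4 (observed: 3).
Rule C → syllable 3 ✓.

C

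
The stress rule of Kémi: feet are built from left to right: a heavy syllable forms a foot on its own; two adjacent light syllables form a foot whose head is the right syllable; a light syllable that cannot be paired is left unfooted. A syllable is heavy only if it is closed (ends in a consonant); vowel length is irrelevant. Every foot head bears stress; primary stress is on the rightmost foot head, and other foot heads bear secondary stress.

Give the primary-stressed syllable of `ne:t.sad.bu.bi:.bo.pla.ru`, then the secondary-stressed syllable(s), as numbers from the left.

Weights: 1 ne:t H, 2 sad H, 3 bu L, 4 bi: L, 5 bo L, 6 pla L, 7 ru L.
Parse left to right (heavy = foot alone; LL = one foot; stranded L unfooted): (ˈne:t) (ˈsad) (bu.ˈbi:) (bo.ˈpla) ru.
Foot heads: 1, 2, 4, 6.
Primary stress on the rightmost head = syllable 6.
Secondary stress on 1, 2, 4: ˌne:t.ˌsad.bu.ˌbi:.bo.ˈpla.ru.

primary 6, secondary 1, 2, 4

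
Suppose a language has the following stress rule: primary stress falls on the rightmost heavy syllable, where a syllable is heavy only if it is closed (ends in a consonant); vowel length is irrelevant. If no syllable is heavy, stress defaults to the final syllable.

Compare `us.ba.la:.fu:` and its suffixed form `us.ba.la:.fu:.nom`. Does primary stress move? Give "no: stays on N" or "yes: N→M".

Base `us.ba.la:.fu:` (4 syllables):
  Weights: 1 us H, 2 ba L, 3 la: L, 4 fu: L.
  Heavy syllables in the domain: 1. The rightmost is syllable 1 (us).
  → primary stress on syllable 1.
Suffixed `us.ba.la:.fu:.nom` (5 syllables):
  Weights: 1 us H, 2 ba L, 3 la: L, 4 fu: L, 5 nom H.
  Heavy syllables in the domain: 1, 5. The rightmost is syllable 5 (nom).
  → primary stress on syllable 5.

yes: 1→5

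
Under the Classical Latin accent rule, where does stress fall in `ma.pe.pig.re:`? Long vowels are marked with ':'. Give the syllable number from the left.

3

Classical Latin: stress the penult if heavy (long vowel or closed), else the antepenult.
Weights: 2 pe L, 3 pig H, 4 re: H.
The penult (syllable 3, pig) is heavy, so it takes stress.
Stress on syllable 3: ma.pe.ˈpig.re:.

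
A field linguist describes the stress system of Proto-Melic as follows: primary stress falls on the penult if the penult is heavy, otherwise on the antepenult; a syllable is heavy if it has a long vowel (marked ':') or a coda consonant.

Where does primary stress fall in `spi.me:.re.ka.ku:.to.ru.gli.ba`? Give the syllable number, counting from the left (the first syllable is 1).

Weights: 7 ru L, 8 gli L, 9 ba L.
The penult (syllable 8, gli) is light, so stress falls on the antepenult (syllable 7, ru).
Primary stress: syllable 7 → spi.me:.re.ka.ku:.to.ˈru.gli.ba.

7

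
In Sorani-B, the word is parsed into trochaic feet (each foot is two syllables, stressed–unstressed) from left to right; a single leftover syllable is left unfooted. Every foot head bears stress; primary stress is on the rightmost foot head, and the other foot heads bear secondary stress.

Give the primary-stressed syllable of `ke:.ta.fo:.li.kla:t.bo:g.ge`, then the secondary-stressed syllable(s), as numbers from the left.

primary 5, secondary 1, 3

Parse left to right into trochaic (ˈσσ) feet: (ˈke:.ta) (ˈfo:.li) (ˈkla:t.bo:g) ge. Syllable 7 is left unfooted.
Foot heads (stressed positions): 1, 3, 5.
End Rule Rightmost: primary stress on the rightmost head = syllable 5.
Secondary stress on 1, 3: ˌke:.ta.ˌfo:.li.ˈkla:t.bo:g.ge.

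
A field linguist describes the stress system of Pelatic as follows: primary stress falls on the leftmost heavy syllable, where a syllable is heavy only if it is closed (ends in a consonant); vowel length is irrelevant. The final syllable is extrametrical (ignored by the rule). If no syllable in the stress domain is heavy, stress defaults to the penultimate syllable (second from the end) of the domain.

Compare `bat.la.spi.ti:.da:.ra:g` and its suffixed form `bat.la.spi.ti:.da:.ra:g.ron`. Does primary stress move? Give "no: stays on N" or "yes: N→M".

Base `bat.la.spi.ti:.da:.ra:g` (6 syllables):
  The final syllable (6, ra:g) is extrametrical; the stress domain is syllables 1–5.
  Weights: 1 bat H, 2 la L, 3 spi L, 4 ti: L, 5 da: L.
  Heavy syllables in the domain: 1. The leftmost is syllable 1 (bat).
  → primary stress on syllable 1.
Suffixed `bat.la.spi.ti:.da:.ra:g.ron` (7 syllables):
  The final syllable (7, ron) is extrametrical; the stress domain is syllables 1–6.
  Weights: 1 bat H, 2 la L, 3 spi L, 4 ti: L, 5 da: L, 6 ra:g H.
  Heavy syllables in the domain: 1, 6. The leftmost is syllable 1 (bat).
  → primary stress on syllable 1.

no: stays on 1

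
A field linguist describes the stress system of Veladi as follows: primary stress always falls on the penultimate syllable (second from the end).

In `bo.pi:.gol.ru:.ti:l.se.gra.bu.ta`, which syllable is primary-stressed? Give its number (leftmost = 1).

8

The word has 9 syllables; the penultimate syllable (second from the end) is syllable 8 (bu).
Primary stress: syllable 8 → bo.pi:.gol.ru:.ti:l.se.gra.ˈbu.ta.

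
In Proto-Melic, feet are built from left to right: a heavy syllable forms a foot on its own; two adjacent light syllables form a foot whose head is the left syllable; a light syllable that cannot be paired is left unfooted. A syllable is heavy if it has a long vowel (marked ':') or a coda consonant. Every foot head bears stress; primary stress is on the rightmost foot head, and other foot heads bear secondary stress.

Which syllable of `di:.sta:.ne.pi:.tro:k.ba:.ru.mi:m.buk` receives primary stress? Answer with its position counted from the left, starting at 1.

Weights: 1 di: H, 2 sta: H, 3 ne L, 4 pi: H, 5 tro:k H, 6 ba: H, 7 ru L, 8 mi:m H, 9 buk H.
Parse left to right (heavy = foot alone; LL = one foot; stranded L unfooted): (ˈdi:) (ˈsta:) ne (ˈpi:) (ˈtro:k) (ˈba:) ru (ˈmi:m) (ˈbuk).
Foot heads: 1, 2, 4, 5, 6, 8, 9.
Primary stress on the rightmost head = syllable 9.
Primary stress: syllable 9 → di:.sta:.ne.pi:.tro:k.ba:.ru.mi:m.ˈbuk.

9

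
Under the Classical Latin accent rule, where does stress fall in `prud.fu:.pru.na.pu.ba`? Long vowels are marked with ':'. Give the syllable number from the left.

4

Classical Latin: stress the penult if heavy (long vowel or closed), else the antepenult.
Weights: 4 na L, 5 pu L, 6 ba L.
The penult (syllable 5, pu) is light, so stress falls on the antepenult (syllable 4, na).
Stress on syllable 4: prud.fu:.pru.ˈna.pu.ba.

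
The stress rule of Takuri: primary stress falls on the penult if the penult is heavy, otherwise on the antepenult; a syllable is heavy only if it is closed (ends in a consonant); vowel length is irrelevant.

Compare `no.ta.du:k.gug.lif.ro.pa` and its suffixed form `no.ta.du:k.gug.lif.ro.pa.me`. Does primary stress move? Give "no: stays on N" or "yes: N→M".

Base `no.ta.du:k.gug.lif.ro.pa` (7 syllables):
  Weights: 5 lif H, 6 ro L, 7 pa L.
  The penult (syllable 6, ro) is light, so stress falls on the antepenult (syllable 5, lif).
  → primary stress on syllable 5.
Suffixed `no.ta.du:k.gug.lif.ro.pa.me` (8 syllables):
  Weights: 6 ro L, 7 pa L, 8 me L.
  The penult (syllable 7, pa) is light, so stress falls on the antepenult (syllable 6, ro).
  → primary stress on syllable 6.

yes: 5→6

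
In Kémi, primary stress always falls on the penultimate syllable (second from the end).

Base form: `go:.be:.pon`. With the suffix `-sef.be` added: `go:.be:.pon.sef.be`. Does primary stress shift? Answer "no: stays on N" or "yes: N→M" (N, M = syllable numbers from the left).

Base `go:.be:.pon` (3 syllables):
  The word has 3 syllables; the penultimate syllable (second from the end) is syllable 2 (be:).
  → primary stress on syllable 2.
Suffixed `go:.be:.pon.sef.be` (5 syllables):
  The word has 5 syllables; the penultimate syllable (second from the end) is syllable 4 (sef).
  → primary stress on syllable 4.

yes: 2→4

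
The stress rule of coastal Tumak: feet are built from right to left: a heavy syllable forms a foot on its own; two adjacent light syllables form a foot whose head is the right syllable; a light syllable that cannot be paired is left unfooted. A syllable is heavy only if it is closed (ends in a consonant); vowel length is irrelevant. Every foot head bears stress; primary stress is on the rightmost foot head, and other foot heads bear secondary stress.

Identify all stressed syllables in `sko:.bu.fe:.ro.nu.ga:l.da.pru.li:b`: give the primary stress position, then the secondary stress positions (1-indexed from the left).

primary 9, secondary 3, 5, 6, 8

Weights: 1 sko: L, 2 bu L, 3 fe: L, 4 ro L, 5 nu L, 6 ga:l H, 7 da L, 8 pru L, 9 li:b H.
Parse right to left (heavy = foot alone; LL = one foot; stranded L unfooted): sko: (bu.ˈfe:) (ro.ˈnu) (ˈga:l) (da.ˈpru) (ˈli:b).
Foot heads: 3, 5, 6, 8, 9.
Primary stress on the rightmost head = syllable 9.
Secondary stress on 3, 5, 6, 8: sko:.bu.ˌfe:.ro.ˌnu.ˌga:l.da.ˌpru.ˈli:b.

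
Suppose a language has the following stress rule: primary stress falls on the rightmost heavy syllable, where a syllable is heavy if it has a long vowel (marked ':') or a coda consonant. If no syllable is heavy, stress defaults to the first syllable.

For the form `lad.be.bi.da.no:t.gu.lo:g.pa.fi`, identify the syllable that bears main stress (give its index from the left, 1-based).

Weights: 1 lad H, 2 be L, 3 bi L, 4 da L, 5 no:t H, 6 gu L, 7 lo:g H, 8 pa L, 9 fi L.
Heavy syllables in the domain: 1, 5, 7. The rightmost is syllable 7 (lo:g).
Primary stress: syllable 7 → lad.be.bi.da.no:t.gu.ˈlo:g.pa.fi.

7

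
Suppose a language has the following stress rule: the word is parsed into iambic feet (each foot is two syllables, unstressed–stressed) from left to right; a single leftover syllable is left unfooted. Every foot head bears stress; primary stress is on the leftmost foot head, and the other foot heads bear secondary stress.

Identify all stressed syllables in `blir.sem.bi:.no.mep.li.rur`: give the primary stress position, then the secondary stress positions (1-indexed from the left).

primary 2, secondary 4, 6

Parse left to right into iambic (σˈσ) feet: (blir.ˈsem) (bi:.ˈno) (mep.ˈli) rur. Syllable 7 is left unfooted.
Foot heads (stressed positions): 2, 4, 6.
End Rule Leftmost: primary stress on the leftmost head = syllable 2.
Secondary stress on 4, 6: blir.ˈsem.bi:.ˌno.mep.ˌli.rur.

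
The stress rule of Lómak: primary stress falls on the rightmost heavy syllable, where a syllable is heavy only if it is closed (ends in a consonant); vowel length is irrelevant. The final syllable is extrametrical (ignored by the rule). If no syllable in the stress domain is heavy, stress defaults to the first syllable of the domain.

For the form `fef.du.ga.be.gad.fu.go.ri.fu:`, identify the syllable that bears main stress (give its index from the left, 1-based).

5

The final syllable (9, fu:) is extrametrical; the stress domain is syllables 1–8.
Weights: 1 fef H, 2 du L, 3 ga L, 4 be L, 5 gad H, 6 fu L, 7 go L, 8 ri L.
Heavy syllables in the domain: 1, 5. The rightmost is syllable 5 (gad).
Primary stress: syllable 5 → fef.du.ga.be.ˈgad.fu.go.ri.fu:.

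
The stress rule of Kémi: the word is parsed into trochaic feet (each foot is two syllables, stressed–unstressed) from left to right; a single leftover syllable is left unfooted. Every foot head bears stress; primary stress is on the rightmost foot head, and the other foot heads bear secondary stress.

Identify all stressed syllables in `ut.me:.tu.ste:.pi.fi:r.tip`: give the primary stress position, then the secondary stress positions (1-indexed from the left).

primary 5, secondary 1, 3

Parse left to right into trochaic (ˈσσ) feet: (ˈut.me:) (ˈtu.ste:) (ˈpi.fi:r) tip. Syllable 7 is left unfooted.
Foot heads (stressed positions): 1, 3, 5.
End Rule Rightmost: primary stress on the rightmost head = syllable 5.
Secondary stress on 1, 3: ˌut.me:.ˌtu.ste:.ˈpi.fi:r.tip.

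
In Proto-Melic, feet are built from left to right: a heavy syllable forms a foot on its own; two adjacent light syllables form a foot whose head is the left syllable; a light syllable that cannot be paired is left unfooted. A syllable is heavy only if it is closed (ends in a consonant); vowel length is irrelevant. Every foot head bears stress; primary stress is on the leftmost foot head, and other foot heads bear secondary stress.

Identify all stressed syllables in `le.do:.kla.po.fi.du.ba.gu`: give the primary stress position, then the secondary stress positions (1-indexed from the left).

primary 1, secondary 3, 5, 7

Weights: 1 le L, 2 do: L, 3 kla L, 4 po L, 5 fi L, 6 du L, 7 ba L, 8 gu L.
Parse left to right (heavy = foot alone; LL = one foot; stranded L unfooted): (ˈle.do:) (ˈkla.po) (ˈfi.du) (ˈba.gu).
Foot heads: 1, 3, 5, 7.
Primary stress on the leftmost head = syllable 1.
Secondary stress on 3, 5, 7: ˈle.do:.ˌkla.po.ˌfi.du.ˌba.gu.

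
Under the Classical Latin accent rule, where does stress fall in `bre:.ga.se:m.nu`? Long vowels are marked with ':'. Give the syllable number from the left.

3

Classical Latin: stress the penult if heavy (long vowel or closed), else the antepenult.
Weights: 2 ga L, 3 se:m H, 4 nu L.
The penult (syllable 3, se:m) is heavy, so it takes stress.
Stress on syllable 3: bre:.ga.ˈse:m.nu.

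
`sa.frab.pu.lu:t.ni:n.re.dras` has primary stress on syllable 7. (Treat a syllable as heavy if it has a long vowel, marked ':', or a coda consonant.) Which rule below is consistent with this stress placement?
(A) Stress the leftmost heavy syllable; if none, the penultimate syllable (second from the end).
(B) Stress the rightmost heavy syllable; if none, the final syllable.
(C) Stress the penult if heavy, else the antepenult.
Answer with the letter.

B

Rule A → syllable 2 (observed: 7).
Rule B → syllable 7 ✓.
Rule C → syllable 5 (observed: 7).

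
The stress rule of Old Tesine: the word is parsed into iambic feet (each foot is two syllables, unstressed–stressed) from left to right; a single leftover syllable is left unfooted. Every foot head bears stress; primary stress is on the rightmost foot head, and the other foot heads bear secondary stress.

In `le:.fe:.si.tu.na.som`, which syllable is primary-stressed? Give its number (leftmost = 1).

Parse left to right into iambic (σˈσ) feet: (le:.ˈfe:) (si.ˈtu) (na.ˈsom).
Foot heads (stressed positions): 2, 4, 6.
End Rule Rightmost: primary stress on the rightmost head = syllable 6.
Primary stress: syllable 6 → le:.fe:.si.tu.na.ˈsom.

6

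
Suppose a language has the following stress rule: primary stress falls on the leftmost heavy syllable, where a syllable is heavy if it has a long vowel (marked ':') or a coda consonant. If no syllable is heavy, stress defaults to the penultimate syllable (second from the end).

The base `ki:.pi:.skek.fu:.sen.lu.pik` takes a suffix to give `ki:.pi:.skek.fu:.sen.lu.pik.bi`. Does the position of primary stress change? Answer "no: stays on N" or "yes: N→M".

Base `ki:.pi:.skek.fu:.sen.lu.pik` (7 syllables):
  Weights: 1 ki: H, 2 pi: H, 3 skek H, 4 fu: H, 5 sen H, 6 lu L, 7 pik H.
  Heavy syllables in the domain: 1, 2, 3, 4, 5, 7. The leftmost is syllable 1 (ki:).
  → primary stress on syllable 1.
Suffixed `ki:.pi:.skek.fu:.sen.lu.pik.bi` (8 syllables):
  Weights: 1 ki: H, 2 pi: H, 3 skek H, 4 fu: H, 5 sen H, 6 lu L, 7 pik H, 8 bi L.
  Heavy syllables in the domain: 1, 2, 3, 4, 5, 7. The leftmost is syllable 1 (ki:).
  → primary stress on syllable 1.

no: stays on 1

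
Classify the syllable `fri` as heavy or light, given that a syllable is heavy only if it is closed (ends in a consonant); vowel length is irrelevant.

light

`fri`: short vowel, open (no coda). Open (no coda) → light.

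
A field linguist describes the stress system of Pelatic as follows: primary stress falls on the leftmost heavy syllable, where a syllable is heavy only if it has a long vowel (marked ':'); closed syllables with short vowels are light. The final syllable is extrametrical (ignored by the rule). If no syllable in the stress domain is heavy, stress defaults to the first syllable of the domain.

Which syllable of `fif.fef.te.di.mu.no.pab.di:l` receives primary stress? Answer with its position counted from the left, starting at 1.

1

The final syllable (8, di:l) is extrametrical; the stress domain is syllables 1–7.
Weights: 1 fif L, 2 fef L, 3 te L, 4 di L, 5 mu L, 6 no L, 7 pab L.
No heavy syllable in the domain; default to the first syllable of the domain = syllable 1.
Primary stress: syllable 1 → ˈfif.fef.te.di.mu.no.pab.di:l.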